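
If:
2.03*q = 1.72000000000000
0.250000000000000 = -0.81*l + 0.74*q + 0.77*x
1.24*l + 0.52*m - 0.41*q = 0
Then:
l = 0.950617283950617*x + 0.465426017150155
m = -2.26685660018993*x - 0.441805959047338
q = 0.85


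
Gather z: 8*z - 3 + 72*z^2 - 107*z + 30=72*z^2 - 99*z + 27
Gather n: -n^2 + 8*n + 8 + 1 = -n^2 + 8*n + 9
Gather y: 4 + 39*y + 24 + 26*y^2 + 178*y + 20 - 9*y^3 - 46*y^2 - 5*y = -9*y^3 - 20*y^2 + 212*y + 48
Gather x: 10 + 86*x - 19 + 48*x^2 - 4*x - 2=48*x^2 + 82*x - 11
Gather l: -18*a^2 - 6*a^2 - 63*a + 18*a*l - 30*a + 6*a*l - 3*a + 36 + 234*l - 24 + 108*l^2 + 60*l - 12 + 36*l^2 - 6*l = -24*a^2 - 96*a + 144*l^2 + l*(24*a + 288)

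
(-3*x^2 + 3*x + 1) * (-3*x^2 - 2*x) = 9*x^4 - 3*x^3 - 9*x^2 - 2*x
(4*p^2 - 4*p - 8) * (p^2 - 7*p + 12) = 4*p^4 - 32*p^3 + 68*p^2 + 8*p - 96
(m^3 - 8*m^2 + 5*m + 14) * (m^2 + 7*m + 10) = m^5 - m^4 - 41*m^3 - 31*m^2 + 148*m + 140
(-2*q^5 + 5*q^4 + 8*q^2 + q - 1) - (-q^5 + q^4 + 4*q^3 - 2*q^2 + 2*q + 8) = -q^5 + 4*q^4 - 4*q^3 + 10*q^2 - q - 9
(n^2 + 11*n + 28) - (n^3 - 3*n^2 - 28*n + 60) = -n^3 + 4*n^2 + 39*n - 32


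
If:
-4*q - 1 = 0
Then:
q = -1/4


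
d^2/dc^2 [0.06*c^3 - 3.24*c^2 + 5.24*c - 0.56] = 0.36*c - 6.48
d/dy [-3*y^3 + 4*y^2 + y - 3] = -9*y^2 + 8*y + 1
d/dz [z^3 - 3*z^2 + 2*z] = 3*z^2 - 6*z + 2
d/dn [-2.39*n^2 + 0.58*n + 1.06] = 0.58 - 4.78*n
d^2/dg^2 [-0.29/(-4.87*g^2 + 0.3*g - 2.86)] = (-13.755802*g^2 + 0.84738*g + 0.29*(9.74*g - 0.3)*(19.48*g - 0.6) - 8.078356)/(4.87*g^2 - 0.3*g + 2.86)^3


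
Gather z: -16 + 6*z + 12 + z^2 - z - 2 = z^2 + 5*z - 6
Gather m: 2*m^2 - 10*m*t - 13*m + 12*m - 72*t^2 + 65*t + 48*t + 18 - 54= 2*m^2 + m*(-10*t - 1) - 72*t^2 + 113*t - 36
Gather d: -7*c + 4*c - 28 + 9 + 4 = -3*c - 15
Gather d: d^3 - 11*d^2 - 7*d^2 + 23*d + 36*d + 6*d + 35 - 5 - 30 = d^3 - 18*d^2 + 65*d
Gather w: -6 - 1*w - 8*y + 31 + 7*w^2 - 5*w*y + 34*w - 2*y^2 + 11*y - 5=7*w^2 + w*(33 - 5*y) - 2*y^2 + 3*y + 20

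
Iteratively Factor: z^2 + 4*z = (z + 4)*(z)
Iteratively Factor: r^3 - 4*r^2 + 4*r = (r - 2)*(r^2 - 2*r) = r*(r - 2)*(r - 2)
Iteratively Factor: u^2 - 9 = (u - 3)*(u + 3)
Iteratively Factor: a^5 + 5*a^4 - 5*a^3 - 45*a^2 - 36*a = (a - 3)*(a^4 + 8*a^3 + 19*a^2 + 12*a) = (a - 3)*(a + 4)*(a^3 + 4*a^2 + 3*a) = (a - 3)*(a + 1)*(a + 4)*(a^2 + 3*a) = (a - 3)*(a + 1)*(a + 3)*(a + 4)*(a)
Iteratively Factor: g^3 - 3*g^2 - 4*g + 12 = (g + 2)*(g^2 - 5*g + 6) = (g - 3)*(g + 2)*(g - 2)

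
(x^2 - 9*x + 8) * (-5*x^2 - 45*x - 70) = -5*x^4 + 295*x^2 + 270*x - 560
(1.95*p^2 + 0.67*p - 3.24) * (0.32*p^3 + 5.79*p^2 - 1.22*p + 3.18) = 0.624*p^5 + 11.5049*p^4 + 0.4635*p^3 - 13.376*p^2 + 6.0834*p - 10.3032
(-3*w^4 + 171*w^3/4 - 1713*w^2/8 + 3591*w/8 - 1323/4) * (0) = 0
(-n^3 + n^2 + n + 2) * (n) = -n^4 + n^3 + n^2 + 2*n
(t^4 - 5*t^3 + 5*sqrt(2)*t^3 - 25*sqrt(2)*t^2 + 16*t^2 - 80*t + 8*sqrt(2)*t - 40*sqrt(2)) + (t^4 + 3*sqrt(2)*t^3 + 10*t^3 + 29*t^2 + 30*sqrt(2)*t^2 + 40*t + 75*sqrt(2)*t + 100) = 2*t^4 + 5*t^3 + 8*sqrt(2)*t^3 + 5*sqrt(2)*t^2 + 45*t^2 - 40*t + 83*sqrt(2)*t - 40*sqrt(2) + 100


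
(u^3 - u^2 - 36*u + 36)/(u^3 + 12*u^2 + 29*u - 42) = (u - 6)/(u + 7)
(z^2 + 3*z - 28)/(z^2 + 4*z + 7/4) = 4*(z^2 + 3*z - 28)/(4*z^2 + 16*z + 7)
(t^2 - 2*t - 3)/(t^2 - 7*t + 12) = (t + 1)/(t - 4)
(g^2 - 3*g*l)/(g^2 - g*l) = (g - 3*l)/(g - l)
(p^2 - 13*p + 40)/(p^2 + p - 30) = (p - 8)/(p + 6)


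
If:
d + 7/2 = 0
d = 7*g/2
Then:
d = -7/2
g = -1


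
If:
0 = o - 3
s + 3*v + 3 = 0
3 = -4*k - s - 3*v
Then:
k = 0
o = 3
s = -3*v - 3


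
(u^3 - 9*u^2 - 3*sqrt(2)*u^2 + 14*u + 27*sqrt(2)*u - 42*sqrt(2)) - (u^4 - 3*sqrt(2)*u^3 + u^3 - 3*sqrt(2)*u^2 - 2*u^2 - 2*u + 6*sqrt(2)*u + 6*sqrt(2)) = -u^4 + 3*sqrt(2)*u^3 - 7*u^2 + 16*u + 21*sqrt(2)*u - 48*sqrt(2)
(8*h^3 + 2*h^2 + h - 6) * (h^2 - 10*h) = 8*h^5 - 78*h^4 - 19*h^3 - 16*h^2 + 60*h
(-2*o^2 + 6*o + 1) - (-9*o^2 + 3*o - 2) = 7*o^2 + 3*o + 3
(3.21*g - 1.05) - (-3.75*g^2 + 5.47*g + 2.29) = 3.75*g^2 - 2.26*g - 3.34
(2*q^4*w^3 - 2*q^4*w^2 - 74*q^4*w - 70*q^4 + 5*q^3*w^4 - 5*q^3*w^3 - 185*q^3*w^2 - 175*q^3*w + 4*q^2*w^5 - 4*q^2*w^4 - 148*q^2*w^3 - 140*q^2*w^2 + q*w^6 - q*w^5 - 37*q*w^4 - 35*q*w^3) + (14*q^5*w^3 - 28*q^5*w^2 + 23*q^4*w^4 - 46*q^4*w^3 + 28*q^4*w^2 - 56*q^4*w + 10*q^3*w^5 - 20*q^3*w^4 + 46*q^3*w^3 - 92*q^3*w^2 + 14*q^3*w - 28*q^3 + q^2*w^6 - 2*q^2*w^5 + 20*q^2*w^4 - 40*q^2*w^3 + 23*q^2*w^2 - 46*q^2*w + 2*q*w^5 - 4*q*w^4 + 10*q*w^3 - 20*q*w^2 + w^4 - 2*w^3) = 14*q^5*w^3 - 28*q^5*w^2 + 23*q^4*w^4 - 44*q^4*w^3 + 26*q^4*w^2 - 130*q^4*w - 70*q^4 + 10*q^3*w^5 - 15*q^3*w^4 + 41*q^3*w^3 - 277*q^3*w^2 - 161*q^3*w - 28*q^3 + q^2*w^6 + 2*q^2*w^5 + 16*q^2*w^4 - 188*q^2*w^3 - 117*q^2*w^2 - 46*q^2*w + q*w^6 + q*w^5 - 41*q*w^4 - 25*q*w^3 - 20*q*w^2 + w^4 - 2*w^3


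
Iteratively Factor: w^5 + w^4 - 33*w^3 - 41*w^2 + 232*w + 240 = (w + 4)*(w^4 - 3*w^3 - 21*w^2 + 43*w + 60) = (w - 5)*(w + 4)*(w^3 + 2*w^2 - 11*w - 12) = (w - 5)*(w - 3)*(w + 4)*(w^2 + 5*w + 4) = (w - 5)*(w - 3)*(w + 1)*(w + 4)*(w + 4)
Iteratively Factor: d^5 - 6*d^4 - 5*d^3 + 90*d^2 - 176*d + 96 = (d - 4)*(d^4 - 2*d^3 - 13*d^2 + 38*d - 24) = (d - 4)*(d + 4)*(d^3 - 6*d^2 + 11*d - 6) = (d - 4)*(d - 2)*(d + 4)*(d^2 - 4*d + 3) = (d - 4)*(d - 3)*(d - 2)*(d + 4)*(d - 1)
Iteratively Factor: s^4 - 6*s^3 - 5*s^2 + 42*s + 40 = (s - 4)*(s^3 - 2*s^2 - 13*s - 10) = (s - 5)*(s - 4)*(s^2 + 3*s + 2) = (s - 5)*(s - 4)*(s + 2)*(s + 1)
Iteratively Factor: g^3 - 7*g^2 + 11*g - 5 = (g - 5)*(g^2 - 2*g + 1) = (g - 5)*(g - 1)*(g - 1)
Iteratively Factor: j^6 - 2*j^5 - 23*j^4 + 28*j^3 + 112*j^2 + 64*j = (j + 4)*(j^5 - 6*j^4 + j^3 + 24*j^2 + 16*j) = j*(j + 4)*(j^4 - 6*j^3 + j^2 + 24*j + 16) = j*(j + 1)*(j + 4)*(j^3 - 7*j^2 + 8*j + 16) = j*(j + 1)^2*(j + 4)*(j^2 - 8*j + 16) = j*(j - 4)*(j + 1)^2*(j + 4)*(j - 4)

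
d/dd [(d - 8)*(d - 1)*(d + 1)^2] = 4*d^3 - 21*d^2 - 18*d + 7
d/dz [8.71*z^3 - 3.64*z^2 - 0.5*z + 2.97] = 26.13*z^2 - 7.28*z - 0.5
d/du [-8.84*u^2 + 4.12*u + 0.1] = 4.12 - 17.68*u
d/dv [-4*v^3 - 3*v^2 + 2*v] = -12*v^2 - 6*v + 2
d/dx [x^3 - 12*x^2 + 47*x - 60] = 3*x^2 - 24*x + 47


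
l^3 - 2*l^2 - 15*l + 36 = (l - 3)^2*(l + 4)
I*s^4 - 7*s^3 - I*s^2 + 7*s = s*(s - 1)*(s + 7*I)*(I*s + I)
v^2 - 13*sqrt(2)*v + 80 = (v - 8*sqrt(2))*(v - 5*sqrt(2))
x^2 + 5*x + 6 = (x + 2)*(x + 3)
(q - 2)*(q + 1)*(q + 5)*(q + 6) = q^4 + 10*q^3 + 17*q^2 - 52*q - 60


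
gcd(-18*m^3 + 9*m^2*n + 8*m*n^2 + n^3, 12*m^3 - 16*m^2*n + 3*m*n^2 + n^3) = 6*m^2 - 5*m*n - n^2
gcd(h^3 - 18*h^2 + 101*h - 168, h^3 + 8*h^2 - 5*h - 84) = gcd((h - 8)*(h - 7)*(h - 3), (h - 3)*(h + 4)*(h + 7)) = h - 3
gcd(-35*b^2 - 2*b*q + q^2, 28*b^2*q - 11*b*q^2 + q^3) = -7*b + q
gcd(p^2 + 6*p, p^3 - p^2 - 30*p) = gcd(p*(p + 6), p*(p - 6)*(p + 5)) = p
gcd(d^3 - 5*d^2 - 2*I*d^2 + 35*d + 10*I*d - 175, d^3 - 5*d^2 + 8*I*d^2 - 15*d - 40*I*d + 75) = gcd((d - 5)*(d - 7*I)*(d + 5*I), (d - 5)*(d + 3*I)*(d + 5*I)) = d^2 + d*(-5 + 5*I) - 25*I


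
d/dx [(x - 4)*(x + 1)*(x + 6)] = 3*x^2 + 6*x - 22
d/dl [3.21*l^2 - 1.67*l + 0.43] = 6.42*l - 1.67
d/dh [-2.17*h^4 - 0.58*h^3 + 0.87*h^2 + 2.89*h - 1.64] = -8.68*h^3 - 1.74*h^2 + 1.74*h + 2.89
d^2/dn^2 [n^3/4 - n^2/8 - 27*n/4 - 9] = 3*n/2 - 1/4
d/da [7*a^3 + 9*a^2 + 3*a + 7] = 21*a^2 + 18*a + 3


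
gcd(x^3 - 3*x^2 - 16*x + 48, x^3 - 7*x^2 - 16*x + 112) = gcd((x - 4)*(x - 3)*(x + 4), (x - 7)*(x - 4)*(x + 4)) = x^2 - 16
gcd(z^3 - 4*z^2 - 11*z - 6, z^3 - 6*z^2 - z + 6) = z^2 - 5*z - 6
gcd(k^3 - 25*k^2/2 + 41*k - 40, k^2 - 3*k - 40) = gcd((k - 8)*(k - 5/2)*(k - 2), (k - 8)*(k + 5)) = k - 8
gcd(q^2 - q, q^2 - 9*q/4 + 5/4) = q - 1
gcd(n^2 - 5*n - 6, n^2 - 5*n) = 1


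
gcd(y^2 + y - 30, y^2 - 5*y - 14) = 1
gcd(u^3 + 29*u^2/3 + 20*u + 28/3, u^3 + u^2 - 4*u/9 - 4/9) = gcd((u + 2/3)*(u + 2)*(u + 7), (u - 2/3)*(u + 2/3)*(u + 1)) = u + 2/3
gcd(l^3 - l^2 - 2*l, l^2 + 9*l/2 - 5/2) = 1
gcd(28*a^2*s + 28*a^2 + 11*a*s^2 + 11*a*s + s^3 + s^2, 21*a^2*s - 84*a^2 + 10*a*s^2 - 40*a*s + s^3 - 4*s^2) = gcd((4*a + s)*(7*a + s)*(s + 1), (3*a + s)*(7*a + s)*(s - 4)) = 7*a + s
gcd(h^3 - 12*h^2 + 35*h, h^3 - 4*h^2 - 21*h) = h^2 - 7*h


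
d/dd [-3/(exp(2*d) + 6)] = 6*exp(2*d)/(exp(2*d) + 6)^2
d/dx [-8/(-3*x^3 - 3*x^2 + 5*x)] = 8*(-9*x^2 - 6*x + 5)/(x^2*(3*x^2 + 3*x - 5)^2)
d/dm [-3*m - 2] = -3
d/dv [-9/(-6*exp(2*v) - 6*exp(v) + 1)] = (-108*exp(v) - 54)*exp(v)/(6*exp(2*v) + 6*exp(v) - 1)^2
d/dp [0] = 0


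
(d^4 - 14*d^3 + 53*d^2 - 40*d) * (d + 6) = d^5 - 8*d^4 - 31*d^3 + 278*d^2 - 240*d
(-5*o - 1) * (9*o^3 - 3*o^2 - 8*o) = -45*o^4 + 6*o^3 + 43*o^2 + 8*o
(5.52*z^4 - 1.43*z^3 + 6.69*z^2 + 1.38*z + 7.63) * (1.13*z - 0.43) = 6.2376*z^5 - 3.9895*z^4 + 8.1746*z^3 - 1.3173*z^2 + 8.0285*z - 3.2809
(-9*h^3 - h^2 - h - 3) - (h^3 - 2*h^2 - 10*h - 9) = -10*h^3 + h^2 + 9*h + 6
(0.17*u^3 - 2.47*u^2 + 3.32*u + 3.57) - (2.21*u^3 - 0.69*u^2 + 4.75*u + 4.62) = -2.04*u^3 - 1.78*u^2 - 1.43*u - 1.05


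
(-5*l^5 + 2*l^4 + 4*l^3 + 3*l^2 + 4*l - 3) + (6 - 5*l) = -5*l^5 + 2*l^4 + 4*l^3 + 3*l^2 - l + 3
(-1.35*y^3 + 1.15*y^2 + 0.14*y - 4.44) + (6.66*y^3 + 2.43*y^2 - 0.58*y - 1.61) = 5.31*y^3 + 3.58*y^2 - 0.44*y - 6.05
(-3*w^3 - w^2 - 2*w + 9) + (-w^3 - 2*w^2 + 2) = -4*w^3 - 3*w^2 - 2*w + 11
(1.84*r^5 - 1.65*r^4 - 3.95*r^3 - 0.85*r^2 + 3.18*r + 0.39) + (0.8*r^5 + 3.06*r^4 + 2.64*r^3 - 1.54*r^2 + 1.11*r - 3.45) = 2.64*r^5 + 1.41*r^4 - 1.31*r^3 - 2.39*r^2 + 4.29*r - 3.06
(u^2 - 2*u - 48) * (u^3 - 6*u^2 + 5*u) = u^5 - 8*u^4 - 31*u^3 + 278*u^2 - 240*u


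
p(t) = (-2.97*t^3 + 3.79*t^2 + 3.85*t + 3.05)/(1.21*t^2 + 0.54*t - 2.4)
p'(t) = (-2.42*t - 0.54)*(-2.97*t^3 + 3.79*t^2 + 3.85*t + 3.05)/(1.21*t^2 + 0.54*t - 2.4)^2 + (-8.91*t^2 + 7.58*t + 3.85)/(1.21*t^2 + 0.54*t - 2.4)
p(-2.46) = 16.90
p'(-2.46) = 6.33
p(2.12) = -0.01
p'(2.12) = -4.79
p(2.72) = -2.27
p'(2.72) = -3.15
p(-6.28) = 20.60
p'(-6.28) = -2.22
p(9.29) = -18.83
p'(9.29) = -2.44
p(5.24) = -8.92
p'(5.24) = -2.47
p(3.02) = -3.17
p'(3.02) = -2.89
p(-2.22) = 19.32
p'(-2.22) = 15.42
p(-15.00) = 41.34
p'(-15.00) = -2.43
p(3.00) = -3.11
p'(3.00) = -2.90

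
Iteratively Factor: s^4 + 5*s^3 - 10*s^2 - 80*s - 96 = (s + 4)*(s^3 + s^2 - 14*s - 24) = (s + 2)*(s + 4)*(s^2 - s - 12) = (s - 4)*(s + 2)*(s + 4)*(s + 3)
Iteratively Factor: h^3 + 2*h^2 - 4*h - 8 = (h + 2)*(h^2 - 4) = (h + 2)^2*(h - 2)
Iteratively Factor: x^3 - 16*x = (x)*(x^2 - 16) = x*(x + 4)*(x - 4)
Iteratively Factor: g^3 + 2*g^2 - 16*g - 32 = (g + 2)*(g^2 - 16) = (g - 4)*(g + 2)*(g + 4)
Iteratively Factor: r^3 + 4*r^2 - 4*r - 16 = (r - 2)*(r^2 + 6*r + 8) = (r - 2)*(r + 4)*(r + 2)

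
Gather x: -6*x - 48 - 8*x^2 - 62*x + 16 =-8*x^2 - 68*x - 32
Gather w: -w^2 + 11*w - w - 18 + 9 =-w^2 + 10*w - 9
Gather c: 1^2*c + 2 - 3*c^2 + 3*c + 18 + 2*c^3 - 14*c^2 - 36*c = 2*c^3 - 17*c^2 - 32*c + 20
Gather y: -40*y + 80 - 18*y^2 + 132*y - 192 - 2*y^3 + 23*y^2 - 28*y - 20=-2*y^3 + 5*y^2 + 64*y - 132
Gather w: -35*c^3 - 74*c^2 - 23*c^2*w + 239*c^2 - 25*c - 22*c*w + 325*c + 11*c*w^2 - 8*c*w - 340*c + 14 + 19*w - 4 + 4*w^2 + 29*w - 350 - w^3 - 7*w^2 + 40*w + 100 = -35*c^3 + 165*c^2 - 40*c - w^3 + w^2*(11*c - 3) + w*(-23*c^2 - 30*c + 88) - 240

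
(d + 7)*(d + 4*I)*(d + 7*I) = d^3 + 7*d^2 + 11*I*d^2 - 28*d + 77*I*d - 196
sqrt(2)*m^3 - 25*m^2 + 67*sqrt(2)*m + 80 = (m - 8*sqrt(2))*(m - 5*sqrt(2))*(sqrt(2)*m + 1)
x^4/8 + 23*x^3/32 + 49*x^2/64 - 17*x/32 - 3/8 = (x/4 + 1)*(x/2 + 1)*(x - 3/4)*(x + 1/2)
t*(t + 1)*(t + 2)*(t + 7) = t^4 + 10*t^3 + 23*t^2 + 14*t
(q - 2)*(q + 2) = q^2 - 4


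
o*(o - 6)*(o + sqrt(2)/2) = o^3 - 6*o^2 + sqrt(2)*o^2/2 - 3*sqrt(2)*o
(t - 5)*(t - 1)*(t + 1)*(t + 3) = t^4 - 2*t^3 - 16*t^2 + 2*t + 15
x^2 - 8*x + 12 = (x - 6)*(x - 2)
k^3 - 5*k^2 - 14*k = k*(k - 7)*(k + 2)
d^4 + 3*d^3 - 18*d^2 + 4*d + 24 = (d - 2)^2*(d + 1)*(d + 6)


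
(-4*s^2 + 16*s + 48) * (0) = 0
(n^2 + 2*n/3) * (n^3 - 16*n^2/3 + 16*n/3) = n^5 - 14*n^4/3 + 16*n^3/9 + 32*n^2/9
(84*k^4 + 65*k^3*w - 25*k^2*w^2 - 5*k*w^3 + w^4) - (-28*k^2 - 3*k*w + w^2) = 84*k^4 + 65*k^3*w - 25*k^2*w^2 + 28*k^2 - 5*k*w^3 + 3*k*w + w^4 - w^2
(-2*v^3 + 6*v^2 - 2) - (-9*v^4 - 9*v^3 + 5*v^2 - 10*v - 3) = 9*v^4 + 7*v^3 + v^2 + 10*v + 1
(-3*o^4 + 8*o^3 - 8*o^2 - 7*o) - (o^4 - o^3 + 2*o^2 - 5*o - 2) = -4*o^4 + 9*o^3 - 10*o^2 - 2*o + 2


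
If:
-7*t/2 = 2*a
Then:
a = -7*t/4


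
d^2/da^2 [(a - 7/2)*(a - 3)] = 2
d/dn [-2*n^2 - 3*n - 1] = -4*n - 3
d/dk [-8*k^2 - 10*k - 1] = -16*k - 10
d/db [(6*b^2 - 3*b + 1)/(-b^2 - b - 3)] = (-9*b^2 - 34*b + 10)/(b^4 + 2*b^3 + 7*b^2 + 6*b + 9)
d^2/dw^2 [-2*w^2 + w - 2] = -4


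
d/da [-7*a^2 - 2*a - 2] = -14*a - 2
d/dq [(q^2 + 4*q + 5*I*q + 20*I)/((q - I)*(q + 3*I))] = (q^2*(-4 - 3*I) + q*(6 - 40*I) + 52 + 15*I)/(q^4 + 4*I*q^3 + 2*q^2 + 12*I*q + 9)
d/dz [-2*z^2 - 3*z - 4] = -4*z - 3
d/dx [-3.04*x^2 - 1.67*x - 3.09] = -6.08*x - 1.67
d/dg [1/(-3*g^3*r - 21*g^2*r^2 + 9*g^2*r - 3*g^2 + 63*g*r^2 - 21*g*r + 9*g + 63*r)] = (3*g^2*r + 14*g*r^2 - 6*g*r + 2*g - 21*r^2 + 7*r - 3)/(3*(g^3*r + 7*g^2*r^2 - 3*g^2*r + g^2 - 21*g*r^2 + 7*g*r - 3*g - 21*r)^2)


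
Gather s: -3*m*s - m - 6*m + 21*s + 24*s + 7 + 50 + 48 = -7*m + s*(45 - 3*m) + 105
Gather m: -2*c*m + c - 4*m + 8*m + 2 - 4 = c + m*(4 - 2*c) - 2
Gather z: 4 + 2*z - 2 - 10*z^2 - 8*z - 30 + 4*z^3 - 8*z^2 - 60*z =4*z^3 - 18*z^2 - 66*z - 28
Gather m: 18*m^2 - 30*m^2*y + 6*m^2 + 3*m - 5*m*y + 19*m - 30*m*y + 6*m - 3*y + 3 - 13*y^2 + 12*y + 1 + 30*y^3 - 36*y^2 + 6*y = m^2*(24 - 30*y) + m*(28 - 35*y) + 30*y^3 - 49*y^2 + 15*y + 4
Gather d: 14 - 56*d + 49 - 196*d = 63 - 252*d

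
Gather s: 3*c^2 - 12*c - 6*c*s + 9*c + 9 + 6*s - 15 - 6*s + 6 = 3*c^2 - 6*c*s - 3*c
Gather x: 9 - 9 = 0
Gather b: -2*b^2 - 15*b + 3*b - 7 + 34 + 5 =-2*b^2 - 12*b + 32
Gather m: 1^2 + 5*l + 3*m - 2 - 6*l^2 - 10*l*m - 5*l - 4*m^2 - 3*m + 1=-6*l^2 - 10*l*m - 4*m^2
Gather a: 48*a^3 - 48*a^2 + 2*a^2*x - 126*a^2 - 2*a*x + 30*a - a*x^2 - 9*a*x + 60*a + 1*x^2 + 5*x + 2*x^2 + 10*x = 48*a^3 + a^2*(2*x - 174) + a*(-x^2 - 11*x + 90) + 3*x^2 + 15*x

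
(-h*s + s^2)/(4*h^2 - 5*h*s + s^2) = s/(-4*h + s)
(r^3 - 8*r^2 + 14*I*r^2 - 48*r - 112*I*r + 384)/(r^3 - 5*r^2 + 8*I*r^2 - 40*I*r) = (r^2 + 2*r*(-4 + 3*I) - 48*I)/(r*(r - 5))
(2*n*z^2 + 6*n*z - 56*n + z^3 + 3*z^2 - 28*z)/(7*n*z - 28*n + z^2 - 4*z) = (2*n*z + 14*n + z^2 + 7*z)/(7*n + z)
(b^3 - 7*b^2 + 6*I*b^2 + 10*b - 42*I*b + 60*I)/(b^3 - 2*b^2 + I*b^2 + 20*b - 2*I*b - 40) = (b^2 + b*(-5 + 6*I) - 30*I)/(b^2 + I*b + 20)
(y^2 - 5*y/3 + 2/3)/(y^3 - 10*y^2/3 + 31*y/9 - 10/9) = 3/(3*y - 5)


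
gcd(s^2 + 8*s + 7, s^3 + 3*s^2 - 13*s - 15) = s + 1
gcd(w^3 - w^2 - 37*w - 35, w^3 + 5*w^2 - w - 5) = w^2 + 6*w + 5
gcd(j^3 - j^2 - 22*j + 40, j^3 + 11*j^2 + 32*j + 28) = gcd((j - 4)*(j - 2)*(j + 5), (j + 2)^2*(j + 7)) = 1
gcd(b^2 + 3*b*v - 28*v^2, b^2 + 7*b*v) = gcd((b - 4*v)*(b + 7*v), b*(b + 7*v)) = b + 7*v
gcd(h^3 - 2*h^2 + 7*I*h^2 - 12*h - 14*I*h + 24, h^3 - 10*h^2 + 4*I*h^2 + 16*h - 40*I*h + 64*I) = h^2 + h*(-2 + 4*I) - 8*I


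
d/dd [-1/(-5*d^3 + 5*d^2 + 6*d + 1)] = (-15*d^2 + 10*d + 6)/(-5*d^3 + 5*d^2 + 6*d + 1)^2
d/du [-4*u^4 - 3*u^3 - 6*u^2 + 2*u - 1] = -16*u^3 - 9*u^2 - 12*u + 2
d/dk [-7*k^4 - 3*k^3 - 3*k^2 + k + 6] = -28*k^3 - 9*k^2 - 6*k + 1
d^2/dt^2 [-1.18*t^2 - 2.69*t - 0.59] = -2.36000000000000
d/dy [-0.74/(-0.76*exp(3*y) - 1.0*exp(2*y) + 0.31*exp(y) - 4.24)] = (-1.6872*exp(2*y) - 1.48*exp(y) + 0.2294)*exp(y)/(0.76*exp(3*y) + 1.0*exp(2*y) - 0.31*exp(y) + 4.24)^2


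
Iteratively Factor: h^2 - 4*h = (h - 4)*(h)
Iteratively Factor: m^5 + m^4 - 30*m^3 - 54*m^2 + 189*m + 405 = (m + 3)*(m^4 - 2*m^3 - 24*m^2 + 18*m + 135) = (m + 3)^2*(m^3 - 5*m^2 - 9*m + 45) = (m - 3)*(m + 3)^2*(m^2 - 2*m - 15) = (m - 5)*(m - 3)*(m + 3)^2*(m + 3)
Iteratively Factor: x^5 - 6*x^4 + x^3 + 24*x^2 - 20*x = (x - 2)*(x^4 - 4*x^3 - 7*x^2 + 10*x) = x*(x - 2)*(x^3 - 4*x^2 - 7*x + 10) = x*(x - 2)*(x + 2)*(x^2 - 6*x + 5) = x*(x - 5)*(x - 2)*(x + 2)*(x - 1)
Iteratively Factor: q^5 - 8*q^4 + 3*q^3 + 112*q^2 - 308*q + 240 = (q - 2)*(q^4 - 6*q^3 - 9*q^2 + 94*q - 120) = (q - 2)*(q + 4)*(q^3 - 10*q^2 + 31*q - 30) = (q - 3)*(q - 2)*(q + 4)*(q^2 - 7*q + 10) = (q - 3)*(q - 2)^2*(q + 4)*(q - 5)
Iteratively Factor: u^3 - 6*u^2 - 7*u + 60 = (u - 5)*(u^2 - u - 12) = (u - 5)*(u - 4)*(u + 3)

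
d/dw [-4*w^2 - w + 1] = -8*w - 1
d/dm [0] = 0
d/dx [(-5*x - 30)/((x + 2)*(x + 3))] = 5*(x^2 + 12*x + 24)/(x^4 + 10*x^3 + 37*x^2 + 60*x + 36)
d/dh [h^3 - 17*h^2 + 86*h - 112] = 3*h^2 - 34*h + 86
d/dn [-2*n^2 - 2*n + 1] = -4*n - 2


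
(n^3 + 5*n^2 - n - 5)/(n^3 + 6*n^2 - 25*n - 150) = (n^2 - 1)/(n^2 + n - 30)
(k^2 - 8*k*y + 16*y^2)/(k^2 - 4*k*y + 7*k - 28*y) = (k - 4*y)/(k + 7)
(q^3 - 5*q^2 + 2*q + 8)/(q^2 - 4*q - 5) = (q^2 - 6*q + 8)/(q - 5)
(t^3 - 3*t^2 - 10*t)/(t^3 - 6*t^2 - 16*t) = (t - 5)/(t - 8)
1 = 1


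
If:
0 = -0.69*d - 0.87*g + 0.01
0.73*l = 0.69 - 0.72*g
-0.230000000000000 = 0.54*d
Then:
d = -0.43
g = 0.35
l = 0.60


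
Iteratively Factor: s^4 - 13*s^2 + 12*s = (s - 1)*(s^3 + s^2 - 12*s) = (s - 3)*(s - 1)*(s^2 + 4*s) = (s - 3)*(s - 1)*(s + 4)*(s)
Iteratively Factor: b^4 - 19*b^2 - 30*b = (b - 5)*(b^3 + 5*b^2 + 6*b) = (b - 5)*(b + 2)*(b^2 + 3*b) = b*(b - 5)*(b + 2)*(b + 3)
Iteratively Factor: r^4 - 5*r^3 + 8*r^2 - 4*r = (r - 2)*(r^3 - 3*r^2 + 2*r) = (r - 2)*(r - 1)*(r^2 - 2*r) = r*(r - 2)*(r - 1)*(r - 2)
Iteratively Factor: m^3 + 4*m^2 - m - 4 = (m + 1)*(m^2 + 3*m - 4) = (m - 1)*(m + 1)*(m + 4)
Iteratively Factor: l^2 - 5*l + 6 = (l - 2)*(l - 3)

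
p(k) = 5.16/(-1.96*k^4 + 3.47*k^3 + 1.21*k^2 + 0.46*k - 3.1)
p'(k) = 5.16*(7.84*k^3 - 10.41*k^2 - 2.42*k - 0.46)/(-1.96*k^4 + 3.47*k^3 + 1.21*k^2 + 0.46*k - 3.1)^2 = (40.4544*k^3 - 53.7156*k^2 - 12.4872*k - 2.3736)/(-1.96*k^4 + 3.47*k^3 + 1.21*k^2 + 0.46*k - 3.1)^2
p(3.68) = -0.03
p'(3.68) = 0.04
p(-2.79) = -0.03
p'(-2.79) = -0.04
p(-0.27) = -1.61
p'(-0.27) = -0.36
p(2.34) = -0.53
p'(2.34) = 2.05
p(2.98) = -0.10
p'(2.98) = 0.19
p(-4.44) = -0.00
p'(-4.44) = -0.00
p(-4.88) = -0.00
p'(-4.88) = -0.00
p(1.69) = 2.72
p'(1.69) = 5.12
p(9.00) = -0.00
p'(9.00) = 0.00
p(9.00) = -0.00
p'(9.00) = 0.00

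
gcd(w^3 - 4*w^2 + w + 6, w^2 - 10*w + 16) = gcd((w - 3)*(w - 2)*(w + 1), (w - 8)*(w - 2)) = w - 2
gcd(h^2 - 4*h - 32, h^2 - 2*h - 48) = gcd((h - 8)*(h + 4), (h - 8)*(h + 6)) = h - 8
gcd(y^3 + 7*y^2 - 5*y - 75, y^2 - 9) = y - 3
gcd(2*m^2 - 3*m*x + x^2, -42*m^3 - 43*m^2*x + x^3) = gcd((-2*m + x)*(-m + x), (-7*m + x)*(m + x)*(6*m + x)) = 1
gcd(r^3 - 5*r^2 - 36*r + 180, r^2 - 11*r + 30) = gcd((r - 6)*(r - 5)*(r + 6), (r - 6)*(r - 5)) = r^2 - 11*r + 30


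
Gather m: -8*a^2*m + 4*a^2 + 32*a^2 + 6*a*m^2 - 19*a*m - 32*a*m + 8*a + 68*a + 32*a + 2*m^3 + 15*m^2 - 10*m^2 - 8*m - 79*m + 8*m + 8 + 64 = 36*a^2 + 108*a + 2*m^3 + m^2*(6*a + 5) + m*(-8*a^2 - 51*a - 79) + 72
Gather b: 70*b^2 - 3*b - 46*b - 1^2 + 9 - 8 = 70*b^2 - 49*b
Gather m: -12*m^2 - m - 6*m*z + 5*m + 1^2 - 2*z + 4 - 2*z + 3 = -12*m^2 + m*(4 - 6*z) - 4*z + 8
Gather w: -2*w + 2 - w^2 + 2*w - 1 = 1 - w^2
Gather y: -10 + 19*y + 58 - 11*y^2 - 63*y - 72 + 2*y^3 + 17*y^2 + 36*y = 2*y^3 + 6*y^2 - 8*y - 24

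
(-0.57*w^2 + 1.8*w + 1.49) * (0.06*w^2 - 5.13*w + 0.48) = -0.0342*w^4 + 3.0321*w^3 - 9.4182*w^2 - 6.7797*w + 0.7152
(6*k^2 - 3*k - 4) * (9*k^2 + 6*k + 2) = 54*k^4 + 9*k^3 - 42*k^2 - 30*k - 8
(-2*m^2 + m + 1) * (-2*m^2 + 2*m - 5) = 4*m^4 - 6*m^3 + 10*m^2 - 3*m - 5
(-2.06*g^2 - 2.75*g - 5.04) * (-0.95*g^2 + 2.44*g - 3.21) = 1.957*g^4 - 2.4139*g^3 + 4.6906*g^2 - 3.4701*g + 16.1784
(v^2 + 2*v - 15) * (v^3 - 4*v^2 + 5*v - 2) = v^5 - 2*v^4 - 18*v^3 + 68*v^2 - 79*v + 30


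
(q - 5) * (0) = 0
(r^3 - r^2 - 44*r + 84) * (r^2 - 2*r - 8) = r^5 - 3*r^4 - 50*r^3 + 180*r^2 + 184*r - 672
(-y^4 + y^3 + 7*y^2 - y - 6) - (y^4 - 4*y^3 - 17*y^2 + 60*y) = -2*y^4 + 5*y^3 + 24*y^2 - 61*y - 6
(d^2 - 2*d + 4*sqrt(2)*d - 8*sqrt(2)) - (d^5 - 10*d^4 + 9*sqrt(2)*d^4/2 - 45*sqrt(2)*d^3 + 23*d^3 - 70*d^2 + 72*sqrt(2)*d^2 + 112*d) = -d^5 - 9*sqrt(2)*d^4/2 + 10*d^4 - 23*d^3 + 45*sqrt(2)*d^3 - 72*sqrt(2)*d^2 + 71*d^2 - 114*d + 4*sqrt(2)*d - 8*sqrt(2)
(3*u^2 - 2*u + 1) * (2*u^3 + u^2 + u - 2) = 6*u^5 - u^4 + 3*u^3 - 7*u^2 + 5*u - 2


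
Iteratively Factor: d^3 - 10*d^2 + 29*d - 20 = (d - 4)*(d^2 - 6*d + 5) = (d - 5)*(d - 4)*(d - 1)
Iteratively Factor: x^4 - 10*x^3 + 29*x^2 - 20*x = (x - 5)*(x^3 - 5*x^2 + 4*x) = (x - 5)*(x - 1)*(x^2 - 4*x) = x*(x - 5)*(x - 1)*(x - 4)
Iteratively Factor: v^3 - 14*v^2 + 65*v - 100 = (v - 5)*(v^2 - 9*v + 20) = (v - 5)^2*(v - 4)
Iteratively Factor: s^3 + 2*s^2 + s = (s)*(s^2 + 2*s + 1) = s*(s + 1)*(s + 1)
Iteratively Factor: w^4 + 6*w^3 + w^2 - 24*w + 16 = (w + 4)*(w^3 + 2*w^2 - 7*w + 4) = (w - 1)*(w + 4)*(w^2 + 3*w - 4) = (w - 1)*(w + 4)^2*(w - 1)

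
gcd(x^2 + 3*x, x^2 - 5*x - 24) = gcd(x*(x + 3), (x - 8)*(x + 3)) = x + 3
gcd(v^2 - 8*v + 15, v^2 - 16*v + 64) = 1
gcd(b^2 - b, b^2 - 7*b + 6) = b - 1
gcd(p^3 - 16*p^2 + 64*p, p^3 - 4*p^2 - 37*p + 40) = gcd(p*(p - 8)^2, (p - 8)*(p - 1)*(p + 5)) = p - 8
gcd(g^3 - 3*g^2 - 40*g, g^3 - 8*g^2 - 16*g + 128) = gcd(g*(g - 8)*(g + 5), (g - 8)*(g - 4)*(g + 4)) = g - 8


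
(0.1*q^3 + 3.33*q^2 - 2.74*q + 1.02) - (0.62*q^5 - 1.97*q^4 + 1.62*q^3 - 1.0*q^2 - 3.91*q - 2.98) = -0.62*q^5 + 1.97*q^4 - 1.52*q^3 + 4.33*q^2 + 1.17*q + 4.0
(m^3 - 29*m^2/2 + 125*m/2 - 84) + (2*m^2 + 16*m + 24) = m^3 - 25*m^2/2 + 157*m/2 - 60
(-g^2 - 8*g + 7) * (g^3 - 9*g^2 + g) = -g^5 + g^4 + 78*g^3 - 71*g^2 + 7*g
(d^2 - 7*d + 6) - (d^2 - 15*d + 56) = 8*d - 50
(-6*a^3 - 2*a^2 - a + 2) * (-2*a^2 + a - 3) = 12*a^5 - 2*a^4 + 18*a^3 + a^2 + 5*a - 6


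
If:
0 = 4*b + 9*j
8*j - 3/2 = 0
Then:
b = -27/64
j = 3/16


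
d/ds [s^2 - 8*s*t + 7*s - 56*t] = 2*s - 8*t + 7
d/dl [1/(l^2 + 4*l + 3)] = 2*(-l - 2)/(l^2 + 4*l + 3)^2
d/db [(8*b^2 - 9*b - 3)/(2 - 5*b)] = (-40*b^2 + 32*b - 33)/(25*b^2 - 20*b + 4)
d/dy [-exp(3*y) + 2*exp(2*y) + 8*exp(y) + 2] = (-3*exp(2*y) + 4*exp(y) + 8)*exp(y)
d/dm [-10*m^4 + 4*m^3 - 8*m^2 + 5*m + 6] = -40*m^3 + 12*m^2 - 16*m + 5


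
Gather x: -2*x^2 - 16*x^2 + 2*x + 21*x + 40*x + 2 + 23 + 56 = -18*x^2 + 63*x + 81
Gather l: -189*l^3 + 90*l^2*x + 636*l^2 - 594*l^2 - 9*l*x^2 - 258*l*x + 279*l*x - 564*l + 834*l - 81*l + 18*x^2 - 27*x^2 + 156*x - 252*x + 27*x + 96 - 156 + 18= -189*l^3 + l^2*(90*x + 42) + l*(-9*x^2 + 21*x + 189) - 9*x^2 - 69*x - 42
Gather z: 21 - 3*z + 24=45 - 3*z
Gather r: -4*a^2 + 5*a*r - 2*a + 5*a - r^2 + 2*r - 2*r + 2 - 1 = -4*a^2 + 5*a*r + 3*a - r^2 + 1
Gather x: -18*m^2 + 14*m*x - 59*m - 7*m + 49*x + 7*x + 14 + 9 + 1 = -18*m^2 - 66*m + x*(14*m + 56) + 24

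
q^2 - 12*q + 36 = (q - 6)^2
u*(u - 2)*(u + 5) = u^3 + 3*u^2 - 10*u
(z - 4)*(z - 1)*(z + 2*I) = z^3 - 5*z^2 + 2*I*z^2 + 4*z - 10*I*z + 8*I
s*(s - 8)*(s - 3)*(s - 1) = s^4 - 12*s^3 + 35*s^2 - 24*s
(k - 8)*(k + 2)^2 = k^3 - 4*k^2 - 28*k - 32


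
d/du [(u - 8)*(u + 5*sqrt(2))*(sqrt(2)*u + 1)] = 3*sqrt(2)*u^2 - 16*sqrt(2)*u + 22*u - 88 + 5*sqrt(2)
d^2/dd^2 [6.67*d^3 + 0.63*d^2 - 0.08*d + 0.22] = 40.02*d + 1.26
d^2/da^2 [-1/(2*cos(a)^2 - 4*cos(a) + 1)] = 4*(-4*sin(a)^4 + 4*sin(a)^2 - 17*cos(a)/2 + 3*cos(3*a)/2 + 7)/(2*sin(a)^2 + 4*cos(a) - 3)^3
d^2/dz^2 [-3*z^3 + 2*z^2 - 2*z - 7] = 4 - 18*z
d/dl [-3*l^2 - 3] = -6*l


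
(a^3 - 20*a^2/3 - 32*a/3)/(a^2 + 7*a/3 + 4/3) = a*(a - 8)/(a + 1)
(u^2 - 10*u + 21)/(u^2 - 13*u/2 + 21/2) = 2*(u - 7)/(2*u - 7)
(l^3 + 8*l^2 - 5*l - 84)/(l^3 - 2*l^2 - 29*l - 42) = (-l^3 - 8*l^2 + 5*l + 84)/(-l^3 + 2*l^2 + 29*l + 42)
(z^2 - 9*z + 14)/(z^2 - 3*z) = (z^2 - 9*z + 14)/(z*(z - 3))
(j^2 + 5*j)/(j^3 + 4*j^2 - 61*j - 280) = j/(j^2 - j - 56)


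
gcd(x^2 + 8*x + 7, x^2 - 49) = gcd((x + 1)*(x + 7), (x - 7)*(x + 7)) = x + 7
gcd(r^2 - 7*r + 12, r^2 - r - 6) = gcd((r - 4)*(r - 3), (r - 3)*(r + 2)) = r - 3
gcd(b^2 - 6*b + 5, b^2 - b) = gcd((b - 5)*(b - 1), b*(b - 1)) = b - 1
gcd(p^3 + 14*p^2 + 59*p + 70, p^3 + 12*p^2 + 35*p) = p^2 + 12*p + 35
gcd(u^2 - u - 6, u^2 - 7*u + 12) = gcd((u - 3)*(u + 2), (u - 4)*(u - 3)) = u - 3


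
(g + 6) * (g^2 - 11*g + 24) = g^3 - 5*g^2 - 42*g + 144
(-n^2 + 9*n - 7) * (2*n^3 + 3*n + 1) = -2*n^5 + 18*n^4 - 17*n^3 + 26*n^2 - 12*n - 7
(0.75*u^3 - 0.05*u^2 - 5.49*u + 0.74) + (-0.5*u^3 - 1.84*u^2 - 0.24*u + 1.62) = 0.25*u^3 - 1.89*u^2 - 5.73*u + 2.36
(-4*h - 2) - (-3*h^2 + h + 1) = 3*h^2 - 5*h - 3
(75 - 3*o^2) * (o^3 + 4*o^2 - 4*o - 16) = -3*o^5 - 12*o^4 + 87*o^3 + 348*o^2 - 300*o - 1200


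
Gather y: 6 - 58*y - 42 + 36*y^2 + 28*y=36*y^2 - 30*y - 36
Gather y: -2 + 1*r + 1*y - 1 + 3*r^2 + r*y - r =3*r^2 + y*(r + 1) - 3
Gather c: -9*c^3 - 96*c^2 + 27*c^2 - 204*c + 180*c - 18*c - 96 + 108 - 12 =-9*c^3 - 69*c^2 - 42*c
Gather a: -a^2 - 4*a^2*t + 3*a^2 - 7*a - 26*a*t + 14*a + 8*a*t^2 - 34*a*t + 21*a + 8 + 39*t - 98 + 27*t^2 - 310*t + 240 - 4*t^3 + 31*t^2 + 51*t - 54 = a^2*(2 - 4*t) + a*(8*t^2 - 60*t + 28) - 4*t^3 + 58*t^2 - 220*t + 96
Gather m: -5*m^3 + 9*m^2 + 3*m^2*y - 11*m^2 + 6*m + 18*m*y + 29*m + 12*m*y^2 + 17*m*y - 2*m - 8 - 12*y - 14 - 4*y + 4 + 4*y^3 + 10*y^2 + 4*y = -5*m^3 + m^2*(3*y - 2) + m*(12*y^2 + 35*y + 33) + 4*y^3 + 10*y^2 - 12*y - 18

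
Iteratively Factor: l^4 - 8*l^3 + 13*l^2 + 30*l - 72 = (l - 4)*(l^3 - 4*l^2 - 3*l + 18) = (l - 4)*(l - 3)*(l^2 - l - 6) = (l - 4)*(l - 3)^2*(l + 2)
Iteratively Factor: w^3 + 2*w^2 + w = (w)*(w^2 + 2*w + 1) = w*(w + 1)*(w + 1)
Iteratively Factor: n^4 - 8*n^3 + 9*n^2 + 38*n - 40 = (n - 5)*(n^3 - 3*n^2 - 6*n + 8) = (n - 5)*(n - 1)*(n^2 - 2*n - 8) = (n - 5)*(n - 4)*(n - 1)*(n + 2)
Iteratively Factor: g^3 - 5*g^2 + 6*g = (g)*(g^2 - 5*g + 6) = g*(g - 2)*(g - 3)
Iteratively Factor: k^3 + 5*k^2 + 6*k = (k)*(k^2 + 5*k + 6) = k*(k + 2)*(k + 3)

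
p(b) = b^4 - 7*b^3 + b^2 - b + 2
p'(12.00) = 3911.00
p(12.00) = 8774.00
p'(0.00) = -1.00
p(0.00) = 2.00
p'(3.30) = -79.34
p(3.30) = -123.38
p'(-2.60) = -218.46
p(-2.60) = 180.09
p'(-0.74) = -15.60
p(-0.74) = 6.42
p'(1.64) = -36.56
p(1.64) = -20.59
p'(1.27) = -24.14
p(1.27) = -9.39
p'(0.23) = -1.60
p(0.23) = 1.74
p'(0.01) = -0.98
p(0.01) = 1.99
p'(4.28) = -63.52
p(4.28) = -197.22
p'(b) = 4*b^3 - 21*b^2 + 2*b - 1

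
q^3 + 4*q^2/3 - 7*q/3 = q*(q - 1)*(q + 7/3)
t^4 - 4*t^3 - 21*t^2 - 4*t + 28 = (t - 7)*(t - 1)*(t + 2)^2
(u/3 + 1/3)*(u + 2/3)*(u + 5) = u^3/3 + 20*u^2/9 + 3*u + 10/9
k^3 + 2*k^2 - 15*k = k*(k - 3)*(k + 5)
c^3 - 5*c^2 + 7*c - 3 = (c - 3)*(c - 1)^2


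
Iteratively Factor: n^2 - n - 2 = (n + 1)*(n - 2)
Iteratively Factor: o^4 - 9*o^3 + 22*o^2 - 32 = (o - 2)*(o^3 - 7*o^2 + 8*o + 16) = (o - 2)*(o + 1)*(o^2 - 8*o + 16) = (o - 4)*(o - 2)*(o + 1)*(o - 4)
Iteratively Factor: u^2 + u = (u)*(u + 1)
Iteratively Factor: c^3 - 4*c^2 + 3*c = (c)*(c^2 - 4*c + 3) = c*(c - 1)*(c - 3)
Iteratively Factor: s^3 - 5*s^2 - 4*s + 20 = (s - 2)*(s^2 - 3*s - 10) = (s - 5)*(s - 2)*(s + 2)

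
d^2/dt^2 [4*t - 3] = 0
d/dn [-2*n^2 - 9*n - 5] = -4*n - 9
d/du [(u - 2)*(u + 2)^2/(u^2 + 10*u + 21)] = (u^4 + 20*u^3 + 87*u^2 + 100*u - 4)/(u^4 + 20*u^3 + 142*u^2 + 420*u + 441)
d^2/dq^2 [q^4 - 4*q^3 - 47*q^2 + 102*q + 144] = 12*q^2 - 24*q - 94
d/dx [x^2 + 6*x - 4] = 2*x + 6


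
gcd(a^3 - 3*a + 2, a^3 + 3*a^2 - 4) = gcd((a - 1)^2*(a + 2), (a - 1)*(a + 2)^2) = a^2 + a - 2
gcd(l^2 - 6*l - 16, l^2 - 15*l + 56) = l - 8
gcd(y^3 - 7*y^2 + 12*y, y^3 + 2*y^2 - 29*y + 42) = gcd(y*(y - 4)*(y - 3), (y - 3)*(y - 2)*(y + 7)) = y - 3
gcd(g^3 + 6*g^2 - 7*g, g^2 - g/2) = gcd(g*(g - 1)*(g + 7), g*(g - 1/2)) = g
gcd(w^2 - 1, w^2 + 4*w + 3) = w + 1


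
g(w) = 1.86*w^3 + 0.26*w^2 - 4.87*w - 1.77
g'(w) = 5.58*w^2 + 0.52*w - 4.87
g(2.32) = 11.56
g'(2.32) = 26.37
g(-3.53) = -63.15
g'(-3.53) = 62.83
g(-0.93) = 1.49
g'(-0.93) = -0.53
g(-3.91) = -89.94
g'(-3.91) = 78.40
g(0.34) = -3.32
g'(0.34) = -4.05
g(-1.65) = -1.38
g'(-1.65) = 9.46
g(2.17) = 7.89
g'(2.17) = 22.53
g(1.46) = -2.54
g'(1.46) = 7.78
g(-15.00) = -6147.72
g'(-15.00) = 1242.83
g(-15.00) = -6147.72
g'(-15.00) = 1242.83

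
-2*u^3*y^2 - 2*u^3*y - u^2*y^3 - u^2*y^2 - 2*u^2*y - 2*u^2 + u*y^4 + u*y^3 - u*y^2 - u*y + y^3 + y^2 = (-2*u + y)*(u + y)*(y + 1)*(u*y + 1)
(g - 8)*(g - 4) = g^2 - 12*g + 32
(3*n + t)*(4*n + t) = 12*n^2 + 7*n*t + t^2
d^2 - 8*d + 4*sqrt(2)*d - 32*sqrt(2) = (d - 8)*(d + 4*sqrt(2))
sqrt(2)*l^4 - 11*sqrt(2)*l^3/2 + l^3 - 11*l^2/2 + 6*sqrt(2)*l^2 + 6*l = l*(l - 4)*(l - 3/2)*(sqrt(2)*l + 1)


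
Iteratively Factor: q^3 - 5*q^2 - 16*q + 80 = (q - 5)*(q^2 - 16) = (q - 5)*(q - 4)*(q + 4)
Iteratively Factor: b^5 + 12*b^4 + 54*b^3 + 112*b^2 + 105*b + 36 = (b + 1)*(b^4 + 11*b^3 + 43*b^2 + 69*b + 36) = (b + 1)*(b + 3)*(b^3 + 8*b^2 + 19*b + 12) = (b + 1)^2*(b + 3)*(b^2 + 7*b + 12) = (b + 1)^2*(b + 3)*(b + 4)*(b + 3)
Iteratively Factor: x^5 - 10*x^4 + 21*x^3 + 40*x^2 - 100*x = (x - 2)*(x^4 - 8*x^3 + 5*x^2 + 50*x) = (x - 5)*(x - 2)*(x^3 - 3*x^2 - 10*x) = (x - 5)*(x - 2)*(x + 2)*(x^2 - 5*x) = (x - 5)^2*(x - 2)*(x + 2)*(x)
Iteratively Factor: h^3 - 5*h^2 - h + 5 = (h - 5)*(h^2 - 1) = (h - 5)*(h + 1)*(h - 1)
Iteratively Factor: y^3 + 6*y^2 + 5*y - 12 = (y + 4)*(y^2 + 2*y - 3) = (y + 3)*(y + 4)*(y - 1)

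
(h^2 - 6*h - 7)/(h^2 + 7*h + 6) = (h - 7)/(h + 6)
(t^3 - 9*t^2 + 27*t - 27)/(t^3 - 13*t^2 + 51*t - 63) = (t - 3)/(t - 7)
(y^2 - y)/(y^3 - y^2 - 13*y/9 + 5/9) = 9*y*(y - 1)/(9*y^3 - 9*y^2 - 13*y + 5)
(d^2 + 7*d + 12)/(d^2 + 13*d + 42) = (d^2 + 7*d + 12)/(d^2 + 13*d + 42)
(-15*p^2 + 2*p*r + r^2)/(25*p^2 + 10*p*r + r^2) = (-3*p + r)/(5*p + r)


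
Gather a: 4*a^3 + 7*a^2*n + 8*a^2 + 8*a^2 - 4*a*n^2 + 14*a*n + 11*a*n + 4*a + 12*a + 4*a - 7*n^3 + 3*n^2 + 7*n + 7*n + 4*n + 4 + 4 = 4*a^3 + a^2*(7*n + 16) + a*(-4*n^2 + 25*n + 20) - 7*n^3 + 3*n^2 + 18*n + 8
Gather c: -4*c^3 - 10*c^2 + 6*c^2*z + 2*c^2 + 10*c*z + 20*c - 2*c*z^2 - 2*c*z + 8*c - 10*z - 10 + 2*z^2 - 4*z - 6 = -4*c^3 + c^2*(6*z - 8) + c*(-2*z^2 + 8*z + 28) + 2*z^2 - 14*z - 16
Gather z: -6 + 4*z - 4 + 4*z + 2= 8*z - 8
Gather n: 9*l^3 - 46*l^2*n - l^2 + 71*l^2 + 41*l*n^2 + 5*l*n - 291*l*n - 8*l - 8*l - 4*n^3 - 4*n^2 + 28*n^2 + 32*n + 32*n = 9*l^3 + 70*l^2 - 16*l - 4*n^3 + n^2*(41*l + 24) + n*(-46*l^2 - 286*l + 64)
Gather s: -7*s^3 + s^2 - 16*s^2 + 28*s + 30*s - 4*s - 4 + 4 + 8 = -7*s^3 - 15*s^2 + 54*s + 8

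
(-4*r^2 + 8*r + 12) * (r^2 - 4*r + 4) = -4*r^4 + 24*r^3 - 36*r^2 - 16*r + 48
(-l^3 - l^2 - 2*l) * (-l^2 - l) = l^5 + 2*l^4 + 3*l^3 + 2*l^2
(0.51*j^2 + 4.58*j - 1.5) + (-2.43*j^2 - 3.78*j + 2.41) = -1.92*j^2 + 0.8*j + 0.91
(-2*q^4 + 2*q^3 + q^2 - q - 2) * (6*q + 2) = -12*q^5 + 8*q^4 + 10*q^3 - 4*q^2 - 14*q - 4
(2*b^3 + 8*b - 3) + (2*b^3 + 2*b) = 4*b^3 + 10*b - 3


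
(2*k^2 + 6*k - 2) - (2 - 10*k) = 2*k^2 + 16*k - 4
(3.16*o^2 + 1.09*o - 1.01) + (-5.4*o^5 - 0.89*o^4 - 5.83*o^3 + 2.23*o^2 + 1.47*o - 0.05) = -5.4*o^5 - 0.89*o^4 - 5.83*o^3 + 5.39*o^2 + 2.56*o - 1.06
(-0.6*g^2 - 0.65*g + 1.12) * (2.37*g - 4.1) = -1.422*g^3 + 0.919499999999999*g^2 + 5.3194*g - 4.592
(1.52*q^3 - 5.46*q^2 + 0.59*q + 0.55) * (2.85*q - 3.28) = 4.332*q^4 - 20.5466*q^3 + 19.5903*q^2 - 0.3677*q - 1.804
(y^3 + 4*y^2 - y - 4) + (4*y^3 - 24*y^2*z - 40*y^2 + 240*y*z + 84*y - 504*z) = 5*y^3 - 24*y^2*z - 36*y^2 + 240*y*z + 83*y - 504*z - 4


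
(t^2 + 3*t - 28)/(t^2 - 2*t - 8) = (t + 7)/(t + 2)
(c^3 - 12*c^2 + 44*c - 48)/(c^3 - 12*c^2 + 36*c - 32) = (c^2 - 10*c + 24)/(c^2 - 10*c + 16)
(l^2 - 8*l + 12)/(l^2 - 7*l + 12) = (l^2 - 8*l + 12)/(l^2 - 7*l + 12)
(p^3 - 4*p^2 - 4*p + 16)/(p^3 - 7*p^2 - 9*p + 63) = (p^3 - 4*p^2 - 4*p + 16)/(p^3 - 7*p^2 - 9*p + 63)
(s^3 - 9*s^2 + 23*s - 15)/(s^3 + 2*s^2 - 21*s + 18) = (s - 5)/(s + 6)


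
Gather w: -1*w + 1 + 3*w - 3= 2*w - 2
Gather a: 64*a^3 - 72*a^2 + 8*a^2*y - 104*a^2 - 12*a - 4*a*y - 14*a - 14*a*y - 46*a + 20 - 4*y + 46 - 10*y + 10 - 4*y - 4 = 64*a^3 + a^2*(8*y - 176) + a*(-18*y - 72) - 18*y + 72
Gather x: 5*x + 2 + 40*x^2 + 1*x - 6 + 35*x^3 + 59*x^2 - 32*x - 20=35*x^3 + 99*x^2 - 26*x - 24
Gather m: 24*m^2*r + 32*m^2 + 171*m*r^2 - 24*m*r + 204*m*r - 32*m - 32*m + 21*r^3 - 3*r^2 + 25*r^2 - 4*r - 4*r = m^2*(24*r + 32) + m*(171*r^2 + 180*r - 64) + 21*r^3 + 22*r^2 - 8*r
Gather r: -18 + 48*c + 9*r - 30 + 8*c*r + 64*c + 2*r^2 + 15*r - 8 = 112*c + 2*r^2 + r*(8*c + 24) - 56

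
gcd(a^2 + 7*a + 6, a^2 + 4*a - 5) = 1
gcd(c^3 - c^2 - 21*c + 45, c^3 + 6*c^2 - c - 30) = c + 5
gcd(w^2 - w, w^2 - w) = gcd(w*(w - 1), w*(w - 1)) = w^2 - w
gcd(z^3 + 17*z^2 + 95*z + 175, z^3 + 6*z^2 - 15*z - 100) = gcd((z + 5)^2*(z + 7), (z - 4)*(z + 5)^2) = z^2 + 10*z + 25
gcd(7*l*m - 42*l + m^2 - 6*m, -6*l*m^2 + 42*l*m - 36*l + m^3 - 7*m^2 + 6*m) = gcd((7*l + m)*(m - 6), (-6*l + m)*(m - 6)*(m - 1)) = m - 6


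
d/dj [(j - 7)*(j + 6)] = 2*j - 1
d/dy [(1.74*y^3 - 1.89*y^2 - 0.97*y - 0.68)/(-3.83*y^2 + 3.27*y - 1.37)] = (-6.6642*y^4 + 11.3796*y^3 - 17.0468*y^2 - 0.0301999999999998*y + 3.5525)/(14.6689*y^4 - 25.0482*y^3 + 21.1871*y^2 - 8.9598*y + 1.8769)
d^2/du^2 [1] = 0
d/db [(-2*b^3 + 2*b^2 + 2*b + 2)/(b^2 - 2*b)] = 2*(-b^4 + 4*b^3 - 3*b^2 - 2*b + 2)/(b^2*(b^2 - 4*b + 4))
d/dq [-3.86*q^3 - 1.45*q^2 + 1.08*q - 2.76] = -11.58*q^2 - 2.9*q + 1.08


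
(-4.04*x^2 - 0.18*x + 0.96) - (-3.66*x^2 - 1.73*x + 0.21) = -0.38*x^2 + 1.55*x + 0.75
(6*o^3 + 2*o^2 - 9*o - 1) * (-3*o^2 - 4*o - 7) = -18*o^5 - 30*o^4 - 23*o^3 + 25*o^2 + 67*o + 7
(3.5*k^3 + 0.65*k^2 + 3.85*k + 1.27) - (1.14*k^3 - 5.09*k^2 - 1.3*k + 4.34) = 2.36*k^3 + 5.74*k^2 + 5.15*k - 3.07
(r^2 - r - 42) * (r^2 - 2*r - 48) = r^4 - 3*r^3 - 88*r^2 + 132*r + 2016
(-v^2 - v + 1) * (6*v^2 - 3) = -6*v^4 - 6*v^3 + 9*v^2 + 3*v - 3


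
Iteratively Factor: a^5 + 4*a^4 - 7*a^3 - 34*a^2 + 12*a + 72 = (a + 3)*(a^4 + a^3 - 10*a^2 - 4*a + 24) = (a + 3)^2*(a^3 - 2*a^2 - 4*a + 8) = (a + 2)*(a + 3)^2*(a^2 - 4*a + 4) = (a - 2)*(a + 2)*(a + 3)^2*(a - 2)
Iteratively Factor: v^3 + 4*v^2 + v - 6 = (v - 1)*(v^2 + 5*v + 6) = (v - 1)*(v + 2)*(v + 3)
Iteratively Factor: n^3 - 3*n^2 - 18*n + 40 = (n + 4)*(n^2 - 7*n + 10) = (n - 2)*(n + 4)*(n - 5)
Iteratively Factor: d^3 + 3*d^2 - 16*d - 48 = (d - 4)*(d^2 + 7*d + 12) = (d - 4)*(d + 4)*(d + 3)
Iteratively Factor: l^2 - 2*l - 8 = (l - 4)*(l + 2)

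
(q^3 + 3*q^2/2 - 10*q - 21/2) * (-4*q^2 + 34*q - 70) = -4*q^5 + 28*q^4 + 21*q^3 - 403*q^2 + 343*q + 735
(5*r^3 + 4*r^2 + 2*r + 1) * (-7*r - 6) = -35*r^4 - 58*r^3 - 38*r^2 - 19*r - 6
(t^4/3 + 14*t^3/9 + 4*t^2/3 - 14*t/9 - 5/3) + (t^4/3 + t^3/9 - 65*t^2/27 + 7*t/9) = 2*t^4/3 + 5*t^3/3 - 29*t^2/27 - 7*t/9 - 5/3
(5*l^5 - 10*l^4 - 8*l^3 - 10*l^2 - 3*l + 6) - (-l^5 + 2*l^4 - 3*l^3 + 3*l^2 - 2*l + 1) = 6*l^5 - 12*l^4 - 5*l^3 - 13*l^2 - l + 5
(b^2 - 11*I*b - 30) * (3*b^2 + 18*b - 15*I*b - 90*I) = 3*b^4 + 18*b^3 - 48*I*b^3 - 255*b^2 - 288*I*b^2 - 1530*b + 450*I*b + 2700*I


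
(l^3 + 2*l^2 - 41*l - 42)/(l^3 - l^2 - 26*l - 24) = (l + 7)/(l + 4)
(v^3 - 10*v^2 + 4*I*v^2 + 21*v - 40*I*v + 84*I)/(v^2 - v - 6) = (v^2 + v*(-7 + 4*I) - 28*I)/(v + 2)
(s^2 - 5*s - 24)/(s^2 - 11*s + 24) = (s + 3)/(s - 3)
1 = 1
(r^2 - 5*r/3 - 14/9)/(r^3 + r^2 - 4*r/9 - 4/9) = (3*r - 7)/(3*r^2 + r - 2)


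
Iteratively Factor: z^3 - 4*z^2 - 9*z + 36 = (z - 3)*(z^2 - z - 12) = (z - 4)*(z - 3)*(z + 3)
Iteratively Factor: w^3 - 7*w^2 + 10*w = (w - 2)*(w^2 - 5*w) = (w - 5)*(w - 2)*(w)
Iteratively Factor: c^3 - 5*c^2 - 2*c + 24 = (c + 2)*(c^2 - 7*c + 12) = (c - 3)*(c + 2)*(c - 4)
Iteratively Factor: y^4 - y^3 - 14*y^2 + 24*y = (y - 3)*(y^3 + 2*y^2 - 8*y) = (y - 3)*(y + 4)*(y^2 - 2*y) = (y - 3)*(y - 2)*(y + 4)*(y)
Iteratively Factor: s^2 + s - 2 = (s - 1)*(s + 2)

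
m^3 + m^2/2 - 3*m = m*(m - 3/2)*(m + 2)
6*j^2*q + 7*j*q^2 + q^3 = q*(j + q)*(6*j + q)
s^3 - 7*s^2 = s^2*(s - 7)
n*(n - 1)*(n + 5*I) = n^3 - n^2 + 5*I*n^2 - 5*I*n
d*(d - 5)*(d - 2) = d^3 - 7*d^2 + 10*d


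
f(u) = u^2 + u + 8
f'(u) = 2*u + 1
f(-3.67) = 17.80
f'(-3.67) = -6.34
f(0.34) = 8.46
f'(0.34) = 1.68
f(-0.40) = 7.76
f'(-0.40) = 0.20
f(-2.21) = 10.67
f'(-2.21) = -3.42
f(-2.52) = 11.83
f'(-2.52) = -4.04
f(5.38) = 42.32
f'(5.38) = 11.76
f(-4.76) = 25.90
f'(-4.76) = -8.52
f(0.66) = 9.10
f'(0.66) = 2.32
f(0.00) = 8.00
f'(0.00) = 1.00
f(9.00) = 98.00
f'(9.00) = 19.00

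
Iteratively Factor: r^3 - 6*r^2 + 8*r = (r)*(r^2 - 6*r + 8) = r*(r - 4)*(r - 2)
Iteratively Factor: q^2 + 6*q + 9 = (q + 3)*(q + 3)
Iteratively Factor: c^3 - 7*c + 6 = (c + 3)*(c^2 - 3*c + 2) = (c - 2)*(c + 3)*(c - 1)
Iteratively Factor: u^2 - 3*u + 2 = (u - 2)*(u - 1)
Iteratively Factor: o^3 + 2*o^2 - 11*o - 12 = (o + 1)*(o^2 + o - 12) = (o + 1)*(o + 4)*(o - 3)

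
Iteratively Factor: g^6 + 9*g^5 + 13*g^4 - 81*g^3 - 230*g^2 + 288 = (g + 3)*(g^5 + 6*g^4 - 5*g^3 - 66*g^2 - 32*g + 96) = (g + 3)*(g + 4)*(g^4 + 2*g^3 - 13*g^2 - 14*g + 24) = (g - 1)*(g + 3)*(g + 4)*(g^3 + 3*g^2 - 10*g - 24) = (g - 1)*(g + 3)*(g + 4)^2*(g^2 - g - 6) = (g - 1)*(g + 2)*(g + 3)*(g + 4)^2*(g - 3)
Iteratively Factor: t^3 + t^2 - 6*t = (t - 2)*(t^2 + 3*t) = t*(t - 2)*(t + 3)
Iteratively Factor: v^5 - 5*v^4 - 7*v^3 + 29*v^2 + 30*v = (v)*(v^4 - 5*v^3 - 7*v^2 + 29*v + 30) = v*(v + 2)*(v^3 - 7*v^2 + 7*v + 15) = v*(v + 1)*(v + 2)*(v^2 - 8*v + 15) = v*(v - 5)*(v + 1)*(v + 2)*(v - 3)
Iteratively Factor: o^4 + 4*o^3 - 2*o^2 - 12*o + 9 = (o - 1)*(o^3 + 5*o^2 + 3*o - 9) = (o - 1)*(o + 3)*(o^2 + 2*o - 3) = (o - 1)^2*(o + 3)*(o + 3)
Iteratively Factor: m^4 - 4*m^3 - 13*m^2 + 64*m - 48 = (m - 4)*(m^3 - 13*m + 12) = (m - 4)*(m - 1)*(m^2 + m - 12) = (m - 4)*(m - 1)*(m + 4)*(m - 3)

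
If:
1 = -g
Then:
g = -1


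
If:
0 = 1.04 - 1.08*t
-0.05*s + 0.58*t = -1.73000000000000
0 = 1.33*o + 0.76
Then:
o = -0.57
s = 45.77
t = 0.96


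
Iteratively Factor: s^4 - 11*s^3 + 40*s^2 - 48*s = (s)*(s^3 - 11*s^2 + 40*s - 48) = s*(s - 3)*(s^2 - 8*s + 16) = s*(s - 4)*(s - 3)*(s - 4)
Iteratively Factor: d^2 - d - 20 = (d - 5)*(d + 4)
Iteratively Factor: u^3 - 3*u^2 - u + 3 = (u + 1)*(u^2 - 4*u + 3) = (u - 3)*(u + 1)*(u - 1)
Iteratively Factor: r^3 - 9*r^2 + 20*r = (r)*(r^2 - 9*r + 20) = r*(r - 4)*(r - 5)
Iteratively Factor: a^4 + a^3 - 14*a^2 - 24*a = (a)*(a^3 + a^2 - 14*a - 24) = a*(a - 4)*(a^2 + 5*a + 6) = a*(a - 4)*(a + 2)*(a + 3)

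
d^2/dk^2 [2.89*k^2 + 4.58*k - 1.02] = 5.78000000000000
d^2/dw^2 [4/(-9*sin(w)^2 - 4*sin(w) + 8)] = 8*(162*sin(w)^4 + 54*sin(w)^3 - 91*sin(w)^2 - 92*sin(w) - 88)/(9*sin(w)^2 + 4*sin(w) - 8)^3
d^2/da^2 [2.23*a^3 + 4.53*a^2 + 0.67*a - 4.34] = 13.38*a + 9.06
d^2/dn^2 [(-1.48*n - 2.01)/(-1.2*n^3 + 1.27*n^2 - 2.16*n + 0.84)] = (12.7872*n^5 + 21.19968*n^4 - 51.909976*n^3 + 68.613174*n^2 - 30.399696*n + 19.8378)/(1.728*n^9 - 5.4864*n^8 + 15.13764*n^7 - 25.428223*n^6 + 34.928712*n^5 - 34.904124*n^4 + 26.443584*n^3 - 14.445648*n^2 + 4.572288*n - 0.592704)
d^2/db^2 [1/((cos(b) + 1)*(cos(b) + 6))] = (-4*sin(b)^4 + 27*sin(b)^2 + 273*cos(b)/4 - 21*cos(3*b)/4 + 63)/((cos(b) + 1)^3*(cos(b) + 6)^3)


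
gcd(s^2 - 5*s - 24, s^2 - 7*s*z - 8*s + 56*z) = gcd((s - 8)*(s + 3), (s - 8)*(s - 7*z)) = s - 8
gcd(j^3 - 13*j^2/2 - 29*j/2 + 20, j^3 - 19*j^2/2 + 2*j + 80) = j^2 - 11*j/2 - 20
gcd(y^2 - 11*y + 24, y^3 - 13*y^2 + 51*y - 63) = y - 3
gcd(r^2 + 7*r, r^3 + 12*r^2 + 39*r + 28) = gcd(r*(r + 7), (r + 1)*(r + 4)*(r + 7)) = r + 7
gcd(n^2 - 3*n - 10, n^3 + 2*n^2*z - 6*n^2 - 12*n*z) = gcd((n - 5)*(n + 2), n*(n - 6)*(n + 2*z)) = 1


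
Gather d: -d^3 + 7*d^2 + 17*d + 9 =-d^3 + 7*d^2 + 17*d + 9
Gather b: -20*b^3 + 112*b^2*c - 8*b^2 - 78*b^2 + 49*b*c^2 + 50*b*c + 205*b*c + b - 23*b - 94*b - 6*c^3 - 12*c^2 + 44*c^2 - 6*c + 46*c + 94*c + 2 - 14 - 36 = -20*b^3 + b^2*(112*c - 86) + b*(49*c^2 + 255*c - 116) - 6*c^3 + 32*c^2 + 134*c - 48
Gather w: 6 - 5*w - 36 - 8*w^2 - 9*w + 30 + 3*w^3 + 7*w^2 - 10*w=3*w^3 - w^2 - 24*w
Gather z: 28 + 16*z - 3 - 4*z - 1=12*z + 24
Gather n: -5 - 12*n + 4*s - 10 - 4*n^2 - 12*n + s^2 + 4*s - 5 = -4*n^2 - 24*n + s^2 + 8*s - 20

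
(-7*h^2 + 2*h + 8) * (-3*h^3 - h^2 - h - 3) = 21*h^5 + h^4 - 19*h^3 + 11*h^2 - 14*h - 24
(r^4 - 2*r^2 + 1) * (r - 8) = r^5 - 8*r^4 - 2*r^3 + 16*r^2 + r - 8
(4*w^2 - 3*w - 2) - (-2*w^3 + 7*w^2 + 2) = 2*w^3 - 3*w^2 - 3*w - 4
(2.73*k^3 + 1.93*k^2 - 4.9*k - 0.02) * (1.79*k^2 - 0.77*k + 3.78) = 4.8867*k^5 + 1.3526*k^4 + 0.0622999999999991*k^3 + 11.0326*k^2 - 18.5066*k - 0.0756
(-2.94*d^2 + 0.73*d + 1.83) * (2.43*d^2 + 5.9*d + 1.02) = -7.1442*d^4 - 15.5721*d^3 + 5.7551*d^2 + 11.5416*d + 1.8666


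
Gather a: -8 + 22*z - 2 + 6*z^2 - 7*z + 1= 6*z^2 + 15*z - 9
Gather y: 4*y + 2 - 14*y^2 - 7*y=-14*y^2 - 3*y + 2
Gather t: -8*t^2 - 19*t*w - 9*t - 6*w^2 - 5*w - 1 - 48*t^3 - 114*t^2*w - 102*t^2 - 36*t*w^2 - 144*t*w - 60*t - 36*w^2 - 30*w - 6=-48*t^3 + t^2*(-114*w - 110) + t*(-36*w^2 - 163*w - 69) - 42*w^2 - 35*w - 7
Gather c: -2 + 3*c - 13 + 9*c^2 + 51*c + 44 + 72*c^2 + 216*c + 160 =81*c^2 + 270*c + 189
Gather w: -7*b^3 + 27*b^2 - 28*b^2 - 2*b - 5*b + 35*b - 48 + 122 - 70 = -7*b^3 - b^2 + 28*b + 4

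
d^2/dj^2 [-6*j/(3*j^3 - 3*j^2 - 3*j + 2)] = 36*(-3*j*(-3*j^2 + 2*j + 1)^2 + (3*j^2 + j*(3*j - 1) - 2*j - 1)*(3*j^3 - 3*j^2 - 3*j + 2))/(3*j^3 - 3*j^2 - 3*j + 2)^3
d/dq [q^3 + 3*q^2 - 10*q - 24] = 3*q^2 + 6*q - 10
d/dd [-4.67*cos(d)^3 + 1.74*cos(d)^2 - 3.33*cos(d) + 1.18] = (14.01*cos(d)^2 - 3.48*cos(d) + 3.33)*sin(d)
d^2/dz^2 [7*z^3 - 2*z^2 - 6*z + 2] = 42*z - 4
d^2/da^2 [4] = 0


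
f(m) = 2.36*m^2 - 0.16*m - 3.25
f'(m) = 4.72*m - 0.16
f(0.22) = -3.17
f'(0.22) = 0.88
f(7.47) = 127.24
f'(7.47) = 35.10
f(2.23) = 8.13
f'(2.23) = 10.37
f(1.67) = 3.06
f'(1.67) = 7.72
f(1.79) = 4.03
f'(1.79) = 8.29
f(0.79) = -1.90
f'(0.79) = 3.57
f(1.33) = 0.71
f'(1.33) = 6.12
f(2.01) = 5.96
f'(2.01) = 9.33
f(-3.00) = 18.47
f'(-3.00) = -14.32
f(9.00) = 186.47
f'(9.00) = 42.32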